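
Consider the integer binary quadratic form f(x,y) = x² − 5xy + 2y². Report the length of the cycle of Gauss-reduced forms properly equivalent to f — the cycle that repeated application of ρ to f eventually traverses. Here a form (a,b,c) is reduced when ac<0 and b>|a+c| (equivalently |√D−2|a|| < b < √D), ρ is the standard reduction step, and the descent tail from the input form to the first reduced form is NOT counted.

D = 17, ⌊√D⌋ = 4
descent: ρ → (2,1,-2)  [lands on river]
river: ρ → (-2,3,1)
river: ρ → (1,3,-2)
river: ρ → (-2,1,2)
river: ρ → (2,3,-1)
river: ρ → (-1,3,2)
ρ-cycle length = 6 (tail of 1 descent step not counted)

6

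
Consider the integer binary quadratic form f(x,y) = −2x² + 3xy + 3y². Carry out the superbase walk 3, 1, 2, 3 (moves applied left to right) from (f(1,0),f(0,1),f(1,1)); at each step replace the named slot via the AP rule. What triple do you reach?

start (-2,3,4) = (f(1,0),f(0,1),f(1,1))
replace slot 3: 2·((-2)+3) − 4 = -2 → (-2,3,-2)
replace slot 1: 2·(3+(-2)) − (-2) = 4 → (4,3,-2)
replace slot 2: 2·(4+(-2)) − 3 = 1 → (4,1,-2)
replace slot 3: 2·(4+1) − (-2) = 12 → (4,1,12)

4,1,12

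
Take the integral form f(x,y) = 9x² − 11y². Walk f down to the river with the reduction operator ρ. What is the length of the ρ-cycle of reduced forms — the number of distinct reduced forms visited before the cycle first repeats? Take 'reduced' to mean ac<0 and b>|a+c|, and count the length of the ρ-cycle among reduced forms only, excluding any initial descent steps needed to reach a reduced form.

D = 396, ⌊√D⌋ = 19
descent: ρ → (-11,0,9)
descent: ρ → (9,18,-2)  [lands on river]
river: ρ → (-2,18,9)
ρ-cycle length = 2 (tail of 2 descent steps not counted)

2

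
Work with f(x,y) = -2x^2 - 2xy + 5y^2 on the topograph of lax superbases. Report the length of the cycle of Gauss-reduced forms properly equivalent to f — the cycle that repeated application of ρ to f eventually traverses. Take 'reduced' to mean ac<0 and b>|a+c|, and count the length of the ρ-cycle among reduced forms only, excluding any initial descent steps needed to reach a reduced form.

D = 44, ⌊√D⌋ = 6
descent: ρ → (5,2,-2)
descent: ρ → (-2,6,1)  [lands on river]
river: ρ → (1,6,-2)
ρ-cycle length = 2 (tail of 2 descent steps not counted)

2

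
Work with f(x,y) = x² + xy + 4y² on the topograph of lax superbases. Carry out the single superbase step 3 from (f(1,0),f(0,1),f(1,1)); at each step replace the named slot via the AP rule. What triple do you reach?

start (1,4,6) = (f(1,0),f(0,1),f(1,1))
replace slot 3: 2·(1+4) − 6 = 4 → (1,4,4)

1,4,4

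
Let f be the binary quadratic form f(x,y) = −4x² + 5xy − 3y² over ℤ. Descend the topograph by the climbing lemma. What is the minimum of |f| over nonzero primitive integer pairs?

translate: b→3 (≡-5 mod 8), so (4,-5,3)→(4,3,2)
flip: (4,3,2)→(2,-3,4)
translate: b→1 (≡-3 mod 4), so (2,-3,4)→(2,1,3)
reduced (well bottom): (2,1,3) with a≤c, −a<b≤a
well minimum |f| = |-2| = 2 (negative-definite)

2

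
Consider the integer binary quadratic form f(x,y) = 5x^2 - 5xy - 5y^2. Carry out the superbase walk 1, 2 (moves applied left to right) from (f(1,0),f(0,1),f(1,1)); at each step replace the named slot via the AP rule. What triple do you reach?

start (5,-5,-5) = (f(1,0),f(0,1),f(1,1))
replace slot 1: 2·((-5)+(-5)) − 5 = -25 → (-25,-5,-5)
replace slot 2: 2·((-25)+(-5)) − (-5) = -55 → (-25,-55,-5)

-25,-55,-5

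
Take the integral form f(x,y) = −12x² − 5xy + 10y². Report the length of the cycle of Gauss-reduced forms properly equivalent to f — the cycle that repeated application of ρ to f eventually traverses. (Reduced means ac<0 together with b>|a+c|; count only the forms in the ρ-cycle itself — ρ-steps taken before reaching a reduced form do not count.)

D = 505, ⌊√D⌋ = 22
descent: ρ → (10,5,-12)  [lands on river]
river: ρ → (-12,19,3)
river: ρ → (3,17,-18)
river: ρ → (-18,19,2)
river: ρ → (2,21,-8)
river: ρ → (-8,11,12)
river: ρ → (12,13,-7)
river: ρ → (-7,15,10)
ρ-cycle length = 8 (tail of 1 descent step not counted)

8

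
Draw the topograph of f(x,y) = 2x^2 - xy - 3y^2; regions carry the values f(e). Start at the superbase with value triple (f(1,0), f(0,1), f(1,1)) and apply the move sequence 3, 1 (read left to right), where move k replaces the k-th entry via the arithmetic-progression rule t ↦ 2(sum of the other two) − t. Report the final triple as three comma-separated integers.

start (2,-3,-2) = (f(1,0),f(0,1),f(1,1))
replace slot 3: 2·(2+(-3)) − (-2) = 0 → (2,-3,0)
replace slot 1: 2·((-3)+0) − 2 = -8 → (-8,-3,0)

-8,-3,0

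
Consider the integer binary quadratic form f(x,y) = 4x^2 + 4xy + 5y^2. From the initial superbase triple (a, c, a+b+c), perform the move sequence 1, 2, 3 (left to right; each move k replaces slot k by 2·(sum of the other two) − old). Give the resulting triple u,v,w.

start (4,5,13) = (f(1,0),f(0,1),f(1,1))
replace slot 1: 2·(5+13) − 4 = 32 → (32,5,13)
replace slot 2: 2·(32+13) − 5 = 85 → (32,85,13)
replace slot 3: 2·(32+85) − 13 = 221 → (32,85,221)

32,85,221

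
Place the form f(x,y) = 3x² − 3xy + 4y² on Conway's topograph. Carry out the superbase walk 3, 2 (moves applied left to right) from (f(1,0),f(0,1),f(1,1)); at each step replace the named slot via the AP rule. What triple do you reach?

start (3,4,4) = (f(1,0),f(0,1),f(1,1))
replace slot 3: 2·(3+4) − 4 = 10 → (3,4,10)
replace slot 2: 2·(3+10) − 4 = 22 → (3,22,10)

3,22,10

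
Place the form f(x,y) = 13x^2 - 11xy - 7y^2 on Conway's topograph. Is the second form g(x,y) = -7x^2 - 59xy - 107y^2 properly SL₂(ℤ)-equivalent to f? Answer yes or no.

D₁ = 485, D₂ = 485
river cycle of f (length 10): (-7, 11, 13), (13, 15, -5), (-5, 15, 13), (13, 11, -7), (-7, 17, 7), (7, 11, -13), (-13, 15, 5), (5, 15, -13), (-13, 11, 7), (7, 17, -7)
river cycle of g (length 10): (-7, 11, 13), (13, 15, -5), (-5, 15, 13), (13, 11, -7), (-7, 17, 7), (7, 11, -13), (-13, 15, 5), (5, 15, -13), (-13, 11, 7), (7, 17, -7)
cycles coincide ⇒ equivalent

yes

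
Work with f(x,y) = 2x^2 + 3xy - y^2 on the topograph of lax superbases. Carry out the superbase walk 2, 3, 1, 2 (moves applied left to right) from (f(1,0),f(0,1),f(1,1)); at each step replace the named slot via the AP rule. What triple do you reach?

start (2,-1,4) = (f(1,0),f(0,1),f(1,1))
replace slot 2: 2·(2+4) − (-1) = 13 → (2,13,4)
replace slot 3: 2·(2+13) − 4 = 26 → (2,13,26)
replace slot 1: 2·(13+26) − 2 = 76 → (76,13,26)
replace slot 2: 2·(76+26) − 13 = 191 → (76,191,26)

76,191,26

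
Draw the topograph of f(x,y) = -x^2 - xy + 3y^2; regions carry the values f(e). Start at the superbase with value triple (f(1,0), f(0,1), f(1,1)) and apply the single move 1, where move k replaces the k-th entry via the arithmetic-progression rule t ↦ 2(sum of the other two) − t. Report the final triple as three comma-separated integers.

start (-1,3,1) = (f(1,0),f(0,1),f(1,1))
replace slot 1: 2·(3+1) − (-1) = 9 → (9,3,1)

9,3,1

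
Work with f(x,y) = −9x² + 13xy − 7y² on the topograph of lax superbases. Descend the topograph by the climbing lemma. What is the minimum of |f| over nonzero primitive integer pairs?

translate: b→5 (≡-13 mod 18), so (9,-13,7)→(9,5,3)
flip: (9,5,3)→(3,-5,9)
translate: b→1 (≡-5 mod 6), so (3,-5,9)→(3,1,7)
reduced (well bottom): (3,1,7) with a≤c, −a<b≤a
well minimum |f| = |-3| = 3 (negative-definite)

3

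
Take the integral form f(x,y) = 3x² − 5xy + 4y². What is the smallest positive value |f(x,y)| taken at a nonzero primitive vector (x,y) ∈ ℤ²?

translate: b→1 (≡-5 mod 6), so (3,-5,4)→(3,1,2)
flip: (3,1,2)→(2,-1,3)
reduced (well bottom): (2,-1,3) with a≤c, −a<b≤a
well minimum = a = 2

2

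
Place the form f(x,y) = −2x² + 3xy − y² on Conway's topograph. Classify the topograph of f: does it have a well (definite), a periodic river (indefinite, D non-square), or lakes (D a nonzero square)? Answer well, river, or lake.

D = b²−4ac = 3² − 4·(-2)·(-1) = 1
D = 1² is a perfect square ⇒ form factors over ℤ ⇒ lakes

lake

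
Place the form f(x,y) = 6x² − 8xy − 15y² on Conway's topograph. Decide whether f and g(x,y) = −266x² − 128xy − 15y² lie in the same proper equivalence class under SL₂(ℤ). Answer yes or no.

D₁ = 424, D₂ = 424
river cycle of f (length 18): (6, 16, -7), (-7, 12, 10), (10, 8, -9), (-9, 10, 9), (9, 8, -10), (-10, 12, 7), (7, 16, -6), (-6, 20, 1), (1, 20, -6), (-6, 16, 7), … (8 more)
river cycle of g (length 18): (6, 16, -7), (-7, 12, 10), (10, 8, -9), (-9, 10, 9), (9, 8, -10), (-10, 12, 7), (7, 16, -6), (-6, 20, 1), (1, 20, -6), (-6, 16, 7), … (8 more)
cycles coincide ⇒ equivalent

yes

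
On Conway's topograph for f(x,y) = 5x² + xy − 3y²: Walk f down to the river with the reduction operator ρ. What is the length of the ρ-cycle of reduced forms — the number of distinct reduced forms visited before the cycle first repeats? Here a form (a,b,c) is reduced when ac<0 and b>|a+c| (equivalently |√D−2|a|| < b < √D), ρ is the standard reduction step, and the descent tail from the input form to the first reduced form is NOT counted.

D = 61, ⌊√D⌋ = 7
descent: ρ → (-3,5,3)  [lands on river]
river: ρ → (3,7,-1)
river: ρ → (-1,7,3)
river: ρ → (3,5,-3)
river: ρ → (-3,7,1)
river: ρ → (1,7,-3)
ρ-cycle length = 6 (tail of 1 descent step not counted)

6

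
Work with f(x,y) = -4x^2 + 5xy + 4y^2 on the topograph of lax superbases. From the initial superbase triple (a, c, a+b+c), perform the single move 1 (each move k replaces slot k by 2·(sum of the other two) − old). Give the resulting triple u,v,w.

start (-4,4,5) = (f(1,0),f(0,1),f(1,1))
replace slot 1: 2·(4+5) − (-4) = 22 → (22,4,5)

22,4,5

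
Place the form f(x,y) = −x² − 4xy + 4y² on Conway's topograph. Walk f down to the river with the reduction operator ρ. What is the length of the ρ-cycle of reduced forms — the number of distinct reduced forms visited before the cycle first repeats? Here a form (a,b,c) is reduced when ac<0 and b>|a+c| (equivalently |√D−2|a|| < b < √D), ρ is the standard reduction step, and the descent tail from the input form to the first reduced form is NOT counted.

D = 32, ⌊√D⌋ = 5
descent: ρ → (4,4,-1)  [lands on river]
river: ρ → (-1,4,4)
ρ-cycle length = 2 (tail of 1 descent step not counted)

2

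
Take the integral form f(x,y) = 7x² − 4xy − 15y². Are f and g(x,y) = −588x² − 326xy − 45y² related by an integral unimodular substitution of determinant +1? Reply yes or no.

D₁ = 436, D₂ = 436
river cycle of f (length 30): (7, 10, -12), (-12, 14, 5), (5, 16, -9), (-9, 20, 1), (1, 20, -9), (-9, 16, 5), (5, 14, -12), (-12, 10, 7), (7, 18, -4), (-4, 14, 15), … (20 more)
river cycle of g (length 30): (-4, 18, 7), (7, 10, -12), (-12, 14, 5), (5, 16, -9), (-9, 20, 1), (1, 20, -9), (-9, 16, 5), (5, 14, -12), (-12, 10, 7), (7, 18, -4), … (20 more)
cycles coincide ⇒ equivalent

yes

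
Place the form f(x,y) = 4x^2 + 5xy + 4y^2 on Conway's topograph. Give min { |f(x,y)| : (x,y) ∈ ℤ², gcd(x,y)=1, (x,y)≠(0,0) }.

translate: b→-3 (≡5 mod 8), so (4,5,4)→(4,-3,3)
flip: (4,-3,3)→(3,3,4)
reduced (well bottom): (3,3,4) with a≤c, −a<b≤a
well minimum = a = 3

3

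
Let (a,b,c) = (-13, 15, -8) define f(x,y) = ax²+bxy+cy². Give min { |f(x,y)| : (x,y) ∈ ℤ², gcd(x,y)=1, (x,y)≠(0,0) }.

translate: b→11 (≡-15 mod 26), so (13,-15,8)→(13,11,6)
flip: (13,11,6)→(6,-11,13)
translate: b→1 (≡-11 mod 12), so (6,-11,13)→(6,1,8)
reduced (well bottom): (6,1,8) with a≤c, −a<b≤a
well minimum |f| = |-6| = 6 (negative-definite)

6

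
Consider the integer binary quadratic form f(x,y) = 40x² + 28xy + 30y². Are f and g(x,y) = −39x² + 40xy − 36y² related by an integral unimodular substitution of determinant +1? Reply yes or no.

D₁ = -4016, D₂ = -4016
f: flip: (40,28,30)→(30,-28,40)
f: reduced (well bottom): (30,-28,40) with a≤c, −a<b≤a
g is negative-definite; reduce −g:
−g: translate: b→38 (≡-40 mod 78), so (39,-40,36)→(39,38,35)
−g: flip: (39,38,35)→(35,-38,39)
−g: translate: b→32 (≡-38 mod 70), so (35,-38,39)→(35,32,36)
−g: reduced (well bottom): (35,32,36) with a≤c, −a<b≤a
flip sign back: reduced form of g is (-35,-32,-36)
reduced forms (30, -28, 40) vs (-35, -32, -36) ⇒ inequivalent

no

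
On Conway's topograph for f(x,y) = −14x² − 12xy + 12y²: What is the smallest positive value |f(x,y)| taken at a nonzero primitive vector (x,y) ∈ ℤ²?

descent: ρ → (12,12,-14)  [lands on river]
river: ρ → (-14,16,10)
river: ρ → (10,24,-6)
river: ρ → (-6,24,10)
river: ρ → (10,16,-14)
river: ρ → (-14,12,12)
closes: descent 1, river 6
min |a| on river = 6

6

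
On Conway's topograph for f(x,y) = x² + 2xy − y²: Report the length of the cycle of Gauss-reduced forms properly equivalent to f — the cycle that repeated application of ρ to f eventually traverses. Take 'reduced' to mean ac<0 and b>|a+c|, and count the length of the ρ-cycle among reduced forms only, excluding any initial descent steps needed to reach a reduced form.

D = 8, ⌊√D⌋ = 2
river: ρ → (-1,2,1)
river: ρ → (1,2,-1)
ρ-cycle length = 2 (tail of 0 descent steps not counted)

2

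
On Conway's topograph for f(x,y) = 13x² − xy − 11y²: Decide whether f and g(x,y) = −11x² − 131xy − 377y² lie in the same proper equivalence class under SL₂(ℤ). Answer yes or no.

D₁ = 573, D₂ = 573
river cycle of f (length 4): (-11, 23, 1), (1, 23, -11), (-11, 21, 3), (3, 21, -11)
river cycle of g (length 4): (-11, 23, 1), (1, 23, -11), (-11, 21, 3), (3, 21, -11)
cycles coincide ⇒ equivalent

yes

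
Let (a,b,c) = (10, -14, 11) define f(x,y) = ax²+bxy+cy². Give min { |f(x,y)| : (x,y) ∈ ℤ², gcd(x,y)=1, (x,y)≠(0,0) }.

translate: b→6 (≡-14 mod 20), so (10,-14,11)→(10,6,7)
flip: (10,6,7)→(7,-6,10)
reduced (well bottom): (7,-6,10) with a≤c, −a<b≤a
well minimum = a = 7

7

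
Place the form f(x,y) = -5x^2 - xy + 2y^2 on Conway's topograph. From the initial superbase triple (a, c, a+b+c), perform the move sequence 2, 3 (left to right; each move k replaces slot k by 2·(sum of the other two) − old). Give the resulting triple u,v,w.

start (-5,2,-4) = (f(1,0),f(0,1),f(1,1))
replace slot 2: 2·((-5)+(-4)) − 2 = -20 → (-5,-20,-4)
replace slot 3: 2·((-5)+(-20)) − (-4) = -46 → (-5,-20,-46)

-5,-20,-46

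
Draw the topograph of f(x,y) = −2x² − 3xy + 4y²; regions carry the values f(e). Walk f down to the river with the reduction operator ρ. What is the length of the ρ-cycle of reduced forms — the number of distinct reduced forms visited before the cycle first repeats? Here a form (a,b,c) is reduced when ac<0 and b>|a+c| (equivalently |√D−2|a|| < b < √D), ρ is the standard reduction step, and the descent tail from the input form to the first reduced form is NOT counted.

D = 41, ⌊√D⌋ = 6
descent: ρ → (4,3,-2)  [lands on river]
river: ρ → (-2,5,2)
river: ρ → (2,3,-4)
river: ρ → (-4,5,1)
river: ρ → (1,5,-4)
river: ρ → (-4,3,2)
river: ρ → (2,5,-2)
river: ρ → (-2,3,4)
river: ρ → (4,5,-1)
river: ρ → (-1,5,4)
ρ-cycle length = 10 (tail of 1 descent step not counted)

10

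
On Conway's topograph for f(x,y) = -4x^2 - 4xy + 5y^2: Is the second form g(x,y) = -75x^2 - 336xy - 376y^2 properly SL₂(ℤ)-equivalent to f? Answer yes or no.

D₁ = 96, D₂ = 96
river cycle of f (length 4): (5, 4, -4), (-4, 4, 5), (5, 6, -3), (-3, 6, 5)
river cycle of g (length 4): (-4, 4, 5), (5, 6, -3), (-3, 6, 5), (5, 4, -4)
cycles coincide ⇒ equivalent

yes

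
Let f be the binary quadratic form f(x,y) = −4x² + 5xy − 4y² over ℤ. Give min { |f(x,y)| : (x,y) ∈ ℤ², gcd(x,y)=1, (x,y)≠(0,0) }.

translate: b→3 (≡-5 mod 8), so (4,-5,4)→(4,3,3)
flip: (4,3,3)→(3,-3,4)
translate: b→3 (≡-3 mod 6), so (3,-3,4)→(3,3,4)
reduced (well bottom): (3,3,4) with a≤c, −a<b≤a
well minimum |f| = |-3| = 3 (negative-definite)

3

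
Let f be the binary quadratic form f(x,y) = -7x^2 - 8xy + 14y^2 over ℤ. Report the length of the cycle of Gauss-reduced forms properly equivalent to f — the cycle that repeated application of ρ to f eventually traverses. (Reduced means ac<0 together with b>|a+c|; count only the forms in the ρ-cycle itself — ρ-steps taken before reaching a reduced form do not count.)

D = 456, ⌊√D⌋ = 21
descent: ρ → (14,8,-7)  [lands on river]
river: ρ → (-7,20,2)
river: ρ → (2,20,-7)
river: ρ → (-7,8,14)
river: ρ → (14,20,-1)
river: ρ → (-1,20,14)
ρ-cycle length = 6 (tail of 1 descent step not counted)

6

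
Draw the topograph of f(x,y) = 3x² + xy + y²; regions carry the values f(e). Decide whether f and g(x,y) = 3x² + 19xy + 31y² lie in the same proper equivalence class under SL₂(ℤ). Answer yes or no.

D₁ = -11, D₂ = -11
f: flip: (3,1,1)→(1,-1,3)
f: translate: b→1 (≡-1 mod 2), so (1,-1,3)→(1,1,3)
f: reduced (well bottom): (1,1,3) with a≤c, −a<b≤a
g: translate: b→1 (≡19 mod 6), so (3,19,31)→(3,1,1)
g: flip: (3,1,1)→(1,-1,3)
g: translate: b→1 (≡-1 mod 2), so (1,-1,3)→(1,1,3)
g: reduced (well bottom): (1,1,3) with a≤c, −a<b≤a
reduced forms (1, 1, 3) vs (1, 1, 3) ⇒ equivalent

yes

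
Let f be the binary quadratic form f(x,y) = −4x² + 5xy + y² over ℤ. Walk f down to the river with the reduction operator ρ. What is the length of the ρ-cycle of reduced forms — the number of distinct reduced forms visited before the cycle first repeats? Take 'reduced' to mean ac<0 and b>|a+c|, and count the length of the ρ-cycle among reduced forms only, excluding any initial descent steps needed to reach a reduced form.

D = 41, ⌊√D⌋ = 6
river: ρ → (1,5,-4)
river: ρ → (-4,3,2)
river: ρ → (2,5,-2)
river: ρ → (-2,3,4)
river: ρ → (4,5,-1)
river: ρ → (-1,5,4)
river: ρ → (4,3,-2)
river: ρ → (-2,5,2)
river: ρ → (2,3,-4)
river: ρ → (-4,5,1)
ρ-cycle length = 10 (tail of 0 descent steps not counted)

10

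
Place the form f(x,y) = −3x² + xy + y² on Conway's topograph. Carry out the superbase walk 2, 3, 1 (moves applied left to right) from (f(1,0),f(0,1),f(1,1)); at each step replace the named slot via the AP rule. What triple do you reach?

start (-3,1,-1) = (f(1,0),f(0,1),f(1,1))
replace slot 2: 2·((-3)+(-1)) − 1 = -9 → (-3,-9,-1)
replace slot 3: 2·((-3)+(-9)) − (-1) = -23 → (-3,-9,-23)
replace slot 1: 2·((-9)+(-23)) − (-3) = -61 → (-61,-9,-23)

-61,-9,-23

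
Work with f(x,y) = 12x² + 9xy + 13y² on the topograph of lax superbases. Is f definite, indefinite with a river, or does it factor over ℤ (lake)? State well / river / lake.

D = b²−4ac = 9² − 4·12·13 = -543
D < 0 ⇒ definite ⇒ every region one sign ⇒ single well

well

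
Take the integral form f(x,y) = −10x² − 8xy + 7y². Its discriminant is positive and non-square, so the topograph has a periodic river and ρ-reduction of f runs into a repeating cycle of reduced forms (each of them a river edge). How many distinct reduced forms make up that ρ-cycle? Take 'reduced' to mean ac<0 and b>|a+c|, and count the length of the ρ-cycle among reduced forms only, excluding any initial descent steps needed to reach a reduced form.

D = 344, ⌊√D⌋ = 18
descent: ρ → (7,8,-10)  [lands on river]
river: ρ → (-10,12,5)
river: ρ → (5,18,-1)
river: ρ → (-1,18,5)
river: ρ → (5,12,-10)
river: ρ → (-10,8,7)
river: ρ → (7,6,-11)
river: ρ → (-11,16,2)
river: ρ → (2,16,-11)
river: ρ → (-11,6,7)
ρ-cycle length = 10 (tail of 1 descent step not counted)

10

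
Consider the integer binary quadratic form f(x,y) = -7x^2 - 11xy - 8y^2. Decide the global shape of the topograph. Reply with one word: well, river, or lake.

D = b²−4ac = (-11)² − 4·(-7)·(-8) = -103
D < 0 ⇒ definite ⇒ every region one sign ⇒ single well

well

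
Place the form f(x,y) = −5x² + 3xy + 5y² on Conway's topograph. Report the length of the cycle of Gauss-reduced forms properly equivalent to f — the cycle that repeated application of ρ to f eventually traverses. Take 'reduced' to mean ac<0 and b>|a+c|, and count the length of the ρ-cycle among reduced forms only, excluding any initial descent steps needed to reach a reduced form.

D = 109, ⌊√D⌋ = 10
river: ρ → (5,7,-3)
river: ρ → (-3,5,7)
river: ρ → (7,9,-1)
river: ρ → (-1,9,7)
river: ρ → (7,5,-3)
river: ρ → (-3,7,5)
river: ρ → (5,3,-5)
river: ρ → (-5,7,3)
river: ρ → (3,5,-7)
river: ρ → (-7,9,1)
river: ρ → (1,9,-7)
river: ρ → (-7,5,3)
river: ρ → (3,7,-5)
river: ρ → (-5,3,5)
ρ-cycle length = 14 (tail of 0 descent steps not counted)

14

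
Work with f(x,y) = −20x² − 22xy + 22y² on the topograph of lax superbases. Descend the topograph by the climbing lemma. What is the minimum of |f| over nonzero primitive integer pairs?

descent: ρ → (22,22,-20)  [lands on river]
river: ρ → (-20,18,24)
river: ρ → (24,30,-14)
river: ρ → (-14,26,28)
river: ρ → (28,30,-12)
river: ρ → (-12,42,10)
river: ρ → (10,38,-20)
river: ρ → (-20,42,6)
river: ρ → (6,42,-20)
river: ρ → (-20,38,10)
river: ρ → (10,42,-12)
river: ρ → (-12,30,28)
river: ρ → (28,26,-14)
river: ρ → (-14,30,24)
river: ρ → (24,18,-20)
river: ρ → (-20,22,22)
closes: descent 1, river 16
min |a| on river = 6

6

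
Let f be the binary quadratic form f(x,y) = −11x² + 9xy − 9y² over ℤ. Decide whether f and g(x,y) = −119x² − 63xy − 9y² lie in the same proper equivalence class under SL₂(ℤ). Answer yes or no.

D₁ = -315, D₂ = -315
f is negative-definite; reduce −f:
−f: flip: (11,-9,9)→(9,9,11)
−f: reduced (well bottom): (9,9,11) with a≤c, −a<b≤a
flip sign back: reduced form of f is (-9,-9,-11)
g is negative-definite; reduce −g:
−g: flip: (119,63,9)→(9,-63,119)
−g: translate: b→9 (≡-63 mod 18), so (9,-63,119)→(9,9,11)
−g: reduced (well bottom): (9,9,11) with a≤c, −a<b≤a
flip sign back: reduced form of g is (-9,-9,-11)
reduced forms (-9, -9, -11) vs (-9, -9, -11) ⇒ equivalent

yes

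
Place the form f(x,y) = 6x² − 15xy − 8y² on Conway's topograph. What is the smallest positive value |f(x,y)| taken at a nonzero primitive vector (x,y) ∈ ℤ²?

descent: ρ → (-8,15,6)  [lands on river]
river: ρ → (6,9,-14)
river: ρ → (-14,19,1)
river: ρ → (1,19,-14)
river: ρ → (-14,9,6)
river: ρ → (6,15,-8)
river: ρ → (-8,17,4)
river: ρ → (4,15,-12)
river: ρ → (-12,9,7)
river: ρ → (7,19,-2)
river: ρ → (-2,17,16)
river: ρ → (16,15,-3)
river: ρ → (-3,15,16)
river: ρ → (16,17,-2)
river: ρ → (-2,19,7)
river: ρ → (7,9,-12)
river: ρ → (-12,15,4)
river: ρ → (4,17,-8)
closes: descent 1, river 18
min |a| on river = 1

1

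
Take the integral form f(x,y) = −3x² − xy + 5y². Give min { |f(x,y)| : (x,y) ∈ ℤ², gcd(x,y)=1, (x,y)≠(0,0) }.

descent: ρ → (5,1,-3)
descent: ρ → (-3,5,3)  [lands on river]
river: ρ → (3,7,-1)
river: ρ → (-1,7,3)
river: ρ → (3,5,-3)
river: ρ → (-3,7,1)
river: ρ → (1,7,-3)
closes: descent 2, river 6
min |a| on river = 1

1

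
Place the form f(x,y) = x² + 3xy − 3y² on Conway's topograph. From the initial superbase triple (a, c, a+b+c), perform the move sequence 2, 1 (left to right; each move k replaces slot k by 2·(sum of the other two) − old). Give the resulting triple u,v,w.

start (1,-3,1) = (f(1,0),f(0,1),f(1,1))
replace slot 2: 2·(1+1) − (-3) = 7 → (1,7,1)
replace slot 1: 2·(7+1) − 1 = 15 → (15,7,1)

15,7,1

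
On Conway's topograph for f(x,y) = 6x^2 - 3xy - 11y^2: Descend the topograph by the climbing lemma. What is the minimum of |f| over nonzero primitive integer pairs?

descent: ρ → (-11,3,6)
descent: ρ → (6,9,-8)  [lands on river]
river: ρ → (-8,7,7)
river: ρ → (7,7,-8)
river: ρ → (-8,9,6)
river: ρ → (6,15,-2)
river: ρ → (-2,13,13)
river: ρ → (13,13,-2)
river: ρ → (-2,15,6)
closes: descent 2, river 8
min |a| on river = 2

2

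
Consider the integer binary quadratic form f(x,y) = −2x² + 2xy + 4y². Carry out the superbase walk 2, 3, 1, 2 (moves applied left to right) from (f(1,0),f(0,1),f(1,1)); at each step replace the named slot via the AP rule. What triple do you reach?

start (-2,4,4) = (f(1,0),f(0,1),f(1,1))
replace slot 2: 2·((-2)+4) − 4 = 0 → (-2,0,4)
replace slot 3: 2·((-2)+0) − 4 = -8 → (-2,0,-8)
replace slot 1: 2·(0+(-8)) − (-2) = -14 → (-14,0,-8)
replace slot 2: 2·((-14)+(-8)) − 0 = -44 → (-14,-44,-8)

-14,-44,-8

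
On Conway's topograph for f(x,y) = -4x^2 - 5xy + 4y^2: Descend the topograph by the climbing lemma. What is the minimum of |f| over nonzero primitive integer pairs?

descent: ρ → (4,5,-4)  [lands on river]
river: ρ → (-4,3,5)
river: ρ → (5,7,-2)
river: ρ → (-2,9,1)
river: ρ → (1,9,-2)
river: ρ → (-2,7,5)
river: ρ → (5,3,-4)
river: ρ → (-4,5,4)
river: ρ → (4,3,-5)
river: ρ → (-5,7,2)
river: ρ → (2,9,-1)
river: ρ → (-1,9,2)
river: ρ → (2,7,-5)
river: ρ → (-5,3,4)
closes: descent 1, river 14
min |a| on river = 1

1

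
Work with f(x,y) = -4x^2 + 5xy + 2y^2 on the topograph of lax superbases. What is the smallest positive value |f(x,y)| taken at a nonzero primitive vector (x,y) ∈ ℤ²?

river: ρ → (2,7,-1)
river: ρ → (-1,7,2)
river: ρ → (2,5,-4)
river: ρ → (-4,3,3)
river: ρ → (3,3,-4)
river: ρ → (-4,5,2)
closes: descent 0, river 6
min |a| on river = 1

1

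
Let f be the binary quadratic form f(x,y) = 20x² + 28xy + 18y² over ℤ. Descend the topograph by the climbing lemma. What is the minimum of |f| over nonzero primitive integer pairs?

translate: b→-12 (≡28 mod 40), so (20,28,18)→(20,-12,10)
flip: (20,-12,10)→(10,12,20)
translate: b→-8 (≡12 mod 20), so (10,12,20)→(10,-8,18)
reduced (well bottom): (10,-8,18) with a≤c, −a<b≤a
well minimum = a = 10

10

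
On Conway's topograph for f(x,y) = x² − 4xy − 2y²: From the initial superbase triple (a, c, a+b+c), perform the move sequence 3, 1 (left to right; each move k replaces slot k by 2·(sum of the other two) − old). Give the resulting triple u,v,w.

start (1,-2,-5) = (f(1,0),f(0,1),f(1,1))
replace slot 3: 2·(1+(-2)) − (-5) = 3 → (1,-2,3)
replace slot 1: 2·((-2)+3) − 1 = 1 → (1,-2,3)

1,-2,3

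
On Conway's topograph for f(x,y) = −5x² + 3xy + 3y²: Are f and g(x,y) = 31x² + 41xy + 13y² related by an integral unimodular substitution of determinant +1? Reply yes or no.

D₁ = 69, D₂ = 69
river cycle of f (length 4): (3, 3, -5), (-5, 7, 1), (1, 7, -5), (-5, 3, 3)
river cycle of g (length 4): (1, 7, -5), (-5, 3, 3), (3, 3, -5), (-5, 7, 1)
cycles coincide ⇒ equivalent

yes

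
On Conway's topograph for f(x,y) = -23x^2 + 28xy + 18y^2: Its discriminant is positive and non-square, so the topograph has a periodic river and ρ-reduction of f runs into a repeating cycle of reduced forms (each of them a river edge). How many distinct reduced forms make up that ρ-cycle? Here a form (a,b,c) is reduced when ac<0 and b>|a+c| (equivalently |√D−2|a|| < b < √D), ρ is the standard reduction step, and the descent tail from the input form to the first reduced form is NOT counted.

D = 2440, ⌊√D⌋ = 49
river: ρ → (18,44,-7)
river: ρ → (-7,40,30)
river: ρ → (30,20,-17)
river: ρ → (-17,48,2)
river: ρ → (2,48,-17)
river: ρ → (-17,20,30)
river: ρ → (30,40,-7)
river: ρ → (-7,44,18)
river: ρ → (18,28,-23)
river: ρ → (-23,18,23)
river: ρ → (23,28,-18)
river: ρ → (-18,44,7)
river: ρ → (7,40,-30)
river: ρ → (-30,20,17)
river: ρ → (17,48,-2)
river: ρ → (-2,48,17)
river: ρ → (17,20,-30)
river: ρ → (-30,40,7)
river: ρ → (7,44,-18)
river: ρ → (-18,28,23)
river: ρ → (23,18,-23)
river: ρ → (-23,28,18)
ρ-cycle length = 22 (tail of 0 descent steps not counted)

22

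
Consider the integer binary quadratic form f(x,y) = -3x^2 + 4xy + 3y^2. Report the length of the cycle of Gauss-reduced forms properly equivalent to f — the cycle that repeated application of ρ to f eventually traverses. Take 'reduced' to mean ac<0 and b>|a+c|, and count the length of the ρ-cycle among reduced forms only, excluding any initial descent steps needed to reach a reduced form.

D = 52, ⌊√D⌋ = 7
river: ρ → (3,2,-4)
river: ρ → (-4,6,1)
river: ρ → (1,6,-4)
river: ρ → (-4,2,3)
river: ρ → (3,4,-3)
river: ρ → (-3,2,4)
river: ρ → (4,6,-1)
river: ρ → (-1,6,4)
river: ρ → (4,2,-3)
river: ρ → (-3,4,3)
ρ-cycle length = 10 (tail of 0 descent steps not counted)

10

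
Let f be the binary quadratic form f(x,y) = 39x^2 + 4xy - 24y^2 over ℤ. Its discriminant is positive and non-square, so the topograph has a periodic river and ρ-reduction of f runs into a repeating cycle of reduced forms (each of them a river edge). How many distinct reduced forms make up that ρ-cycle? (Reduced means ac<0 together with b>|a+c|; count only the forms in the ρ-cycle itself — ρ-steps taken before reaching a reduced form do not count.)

D = 3760, ⌊√D⌋ = 61
descent: ρ → (-24,44,19)  [lands on river]
river: ρ → (19,32,-36)
river: ρ → (-36,40,15)
river: ρ → (15,50,-21)
river: ρ → (-21,34,31)
river: ρ → (31,28,-24)
river: ρ → (-24,20,35)
river: ρ → (35,50,-9)
river: ρ → (-9,58,11)
river: ρ → (11,52,-24)
ρ-cycle length = 10 (tail of 1 descent step not counted)

10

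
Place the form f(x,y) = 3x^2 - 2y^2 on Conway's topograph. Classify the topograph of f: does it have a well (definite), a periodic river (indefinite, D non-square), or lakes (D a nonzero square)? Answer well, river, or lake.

D = b²−4ac = 0² − 4·3·(-2) = 24
D > 0 non-square ⇒ indefinite ⇒ periodic river

river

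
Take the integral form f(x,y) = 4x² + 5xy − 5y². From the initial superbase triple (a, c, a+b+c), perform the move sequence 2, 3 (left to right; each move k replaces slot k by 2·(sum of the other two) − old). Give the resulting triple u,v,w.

start (4,-5,4) = (f(1,0),f(0,1),f(1,1))
replace slot 2: 2·(4+4) − (-5) = 21 → (4,21,4)
replace slot 3: 2·(4+21) − 4 = 46 → (4,21,46)

4,21,46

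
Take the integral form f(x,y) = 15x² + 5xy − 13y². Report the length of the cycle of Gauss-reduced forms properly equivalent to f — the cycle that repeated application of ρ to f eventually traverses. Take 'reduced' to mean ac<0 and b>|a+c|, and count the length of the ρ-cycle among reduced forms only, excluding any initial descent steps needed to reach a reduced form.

D = 805, ⌊√D⌋ = 28
river: ρ → (-13,21,7)
river: ρ → (7,21,-13)
river: ρ → (-13,5,15)
river: ρ → (15,25,-3)
river: ρ → (-3,23,23)
river: ρ → (23,23,-3)
river: ρ → (-3,25,15)
river: ρ → (15,5,-13)
ρ-cycle length = 8 (tail of 0 descent steps not counted)

8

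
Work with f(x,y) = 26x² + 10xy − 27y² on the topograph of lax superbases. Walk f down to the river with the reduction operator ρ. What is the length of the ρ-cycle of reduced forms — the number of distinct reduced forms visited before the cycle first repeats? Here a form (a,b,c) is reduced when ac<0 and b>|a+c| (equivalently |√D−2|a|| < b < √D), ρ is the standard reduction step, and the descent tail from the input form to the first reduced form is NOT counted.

D = 2908, ⌊√D⌋ = 53
river: ρ → (-27,44,9)
river: ρ → (9,46,-22)
river: ρ → (-22,42,13)
river: ρ → (13,36,-31)
river: ρ → (-31,26,18)
river: ρ → (18,46,-11)
river: ρ → (-11,42,26)
river: ρ → (26,10,-27)
ρ-cycle length = 8 (tail of 0 descent steps not counted)

8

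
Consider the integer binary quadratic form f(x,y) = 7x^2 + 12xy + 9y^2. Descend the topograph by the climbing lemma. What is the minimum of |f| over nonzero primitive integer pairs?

translate: b→-2 (≡12 mod 14), so (7,12,9)→(7,-2,4)
flip: (7,-2,4)→(4,2,7)
reduced (well bottom): (4,2,7) with a≤c, −a<b≤a
well minimum = a = 4

4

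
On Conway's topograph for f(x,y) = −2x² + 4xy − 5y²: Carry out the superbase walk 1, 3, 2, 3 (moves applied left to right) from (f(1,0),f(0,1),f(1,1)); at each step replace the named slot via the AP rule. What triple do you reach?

start (-2,-5,-3) = (f(1,0),f(0,1),f(1,1))
replace slot 1: 2·((-5)+(-3)) − (-2) = -14 → (-14,-5,-3)
replace slot 3: 2·((-14)+(-5)) − (-3) = -35 → (-14,-5,-35)
replace slot 2: 2·((-14)+(-35)) − (-5) = -93 → (-14,-93,-35)
replace slot 3: 2·((-14)+(-93)) − (-35) = -179 → (-14,-93,-179)

-14,-93,-179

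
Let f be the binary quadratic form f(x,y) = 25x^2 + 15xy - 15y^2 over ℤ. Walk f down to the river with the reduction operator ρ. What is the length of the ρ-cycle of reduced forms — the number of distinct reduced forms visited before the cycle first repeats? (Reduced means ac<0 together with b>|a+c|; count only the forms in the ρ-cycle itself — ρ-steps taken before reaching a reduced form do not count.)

D = 1725, ⌊√D⌋ = 41
river: ρ → (-15,15,25)
river: ρ → (25,35,-5)
river: ρ → (-5,35,25)
river: ρ → (25,15,-15)
ρ-cycle length = 4 (tail of 0 descent steps not counted)

4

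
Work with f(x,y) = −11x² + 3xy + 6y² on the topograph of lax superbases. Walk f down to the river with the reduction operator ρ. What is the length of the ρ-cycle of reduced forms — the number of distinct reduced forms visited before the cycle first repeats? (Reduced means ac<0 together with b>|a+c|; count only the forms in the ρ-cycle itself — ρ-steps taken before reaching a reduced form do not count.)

D = 273, ⌊√D⌋ = 16
descent: ρ → (6,9,-8)  [lands on river]
river: ρ → (-8,7,7)
river: ρ → (7,7,-8)
river: ρ → (-8,9,6)
river: ρ → (6,15,-2)
river: ρ → (-2,13,13)
river: ρ → (13,13,-2)
river: ρ → (-2,15,6)
ρ-cycle length = 8 (tail of 1 descent step not counted)

8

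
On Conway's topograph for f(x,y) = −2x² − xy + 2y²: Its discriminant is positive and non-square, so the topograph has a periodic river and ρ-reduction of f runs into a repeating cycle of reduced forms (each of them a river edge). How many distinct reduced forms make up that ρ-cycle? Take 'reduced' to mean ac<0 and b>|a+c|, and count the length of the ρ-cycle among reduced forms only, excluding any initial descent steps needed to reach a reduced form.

D = 17, ⌊√D⌋ = 4
descent: ρ → (2,1,-2)  [lands on river]
river: ρ → (-2,3,1)
river: ρ → (1,3,-2)
river: ρ → (-2,1,2)
river: ρ → (2,3,-1)
river: ρ → (-1,3,2)
ρ-cycle length = 6 (tail of 1 descent step not counted)

6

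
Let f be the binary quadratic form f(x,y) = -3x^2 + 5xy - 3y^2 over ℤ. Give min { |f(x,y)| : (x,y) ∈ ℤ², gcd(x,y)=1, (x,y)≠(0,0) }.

translate: b→1 (≡-5 mod 6), so (3,-5,3)→(3,1,1)
flip: (3,1,1)→(1,-1,3)
translate: b→1 (≡-1 mod 2), so (1,-1,3)→(1,1,3)
reduced (well bottom): (1,1,3) with a≤c, −a<b≤a
well minimum |f| = |-1| = 1 (negative-definite)

1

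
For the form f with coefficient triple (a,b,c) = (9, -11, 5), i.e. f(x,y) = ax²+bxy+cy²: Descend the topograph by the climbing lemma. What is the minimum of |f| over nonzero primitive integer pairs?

translate: b→7 (≡-11 mod 18), so (9,-11,5)→(9,7,3)
flip: (9,7,3)→(3,-7,9)
translate: b→-1 (≡-7 mod 6), so (3,-7,9)→(3,-1,5)
reduced (well bottom): (3,-1,5) with a≤c, −a<b≤a
well minimum = a = 3

3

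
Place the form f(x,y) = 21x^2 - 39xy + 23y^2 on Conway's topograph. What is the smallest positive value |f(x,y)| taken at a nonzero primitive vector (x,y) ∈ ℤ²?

translate: b→3 (≡-39 mod 42), so (21,-39,23)→(21,3,5)
flip: (21,3,5)→(5,-3,21)
reduced (well bottom): (5,-3,21) with a≤c, −a<b≤a
well minimum = a = 5

5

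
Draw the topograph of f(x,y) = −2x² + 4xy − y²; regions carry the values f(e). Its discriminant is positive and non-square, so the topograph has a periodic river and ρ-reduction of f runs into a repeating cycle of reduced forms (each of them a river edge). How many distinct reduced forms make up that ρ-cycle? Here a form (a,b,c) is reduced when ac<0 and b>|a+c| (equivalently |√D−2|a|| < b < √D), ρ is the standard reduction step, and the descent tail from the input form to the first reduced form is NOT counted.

D = 8, ⌊√D⌋ = 2
descent: ρ → (-1,2,1)  [lands on river]
river: ρ → (1,2,-1)
ρ-cycle length = 2 (tail of 1 descent step not counted)

2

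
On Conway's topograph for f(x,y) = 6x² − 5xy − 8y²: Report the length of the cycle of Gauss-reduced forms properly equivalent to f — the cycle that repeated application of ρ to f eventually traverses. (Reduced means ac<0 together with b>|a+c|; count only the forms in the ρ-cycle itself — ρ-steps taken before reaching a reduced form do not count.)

D = 217, ⌊√D⌋ = 14
descent: ρ → (-8,5,6)  [lands on river]
river: ρ → (6,7,-7)
river: ρ → (-7,7,6)
river: ρ → (6,5,-8)
river: ρ → (-8,11,3)
river: ρ → (3,13,-4)
river: ρ → (-4,11,6)
river: ρ → (6,13,-2)
river: ρ → (-2,11,12)
river: ρ → (12,13,-1)
river: ρ → (-1,13,12)
river: ρ → (12,11,-2)
river: ρ → (-2,13,6)
river: ρ → (6,11,-4)
river: ρ → (-4,13,3)
river: ρ → (3,11,-8)
ρ-cycle length = 16 (tail of 1 descent step not counted)

16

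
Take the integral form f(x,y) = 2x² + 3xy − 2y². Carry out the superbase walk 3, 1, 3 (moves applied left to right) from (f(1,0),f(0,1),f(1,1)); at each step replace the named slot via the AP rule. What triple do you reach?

start (2,-2,3) = (f(1,0),f(0,1),f(1,1))
replace slot 3: 2·(2+(-2)) − 3 = -3 → (2,-2,-3)
replace slot 1: 2·((-2)+(-3)) − 2 = -12 → (-12,-2,-3)
replace slot 3: 2·((-12)+(-2)) − (-3) = -25 → (-12,-2,-25)

-12,-2,-25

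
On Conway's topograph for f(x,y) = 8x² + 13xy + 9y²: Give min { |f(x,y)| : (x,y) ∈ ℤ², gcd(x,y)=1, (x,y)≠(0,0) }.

translate: b→-3 (≡13 mod 16), so (8,13,9)→(8,-3,4)
flip: (8,-3,4)→(4,3,8)
reduced (well bottom): (4,3,8) with a≤c, −a<b≤a
well minimum = a = 4

4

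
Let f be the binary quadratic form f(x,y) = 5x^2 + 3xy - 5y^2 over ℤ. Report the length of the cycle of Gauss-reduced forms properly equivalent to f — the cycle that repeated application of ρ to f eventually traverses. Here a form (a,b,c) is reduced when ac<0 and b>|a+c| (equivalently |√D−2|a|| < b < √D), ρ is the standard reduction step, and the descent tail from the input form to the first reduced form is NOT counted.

D = 109, ⌊√D⌋ = 10
river: ρ → (-5,7,3)
river: ρ → (3,5,-7)
river: ρ → (-7,9,1)
river: ρ → (1,9,-7)
river: ρ → (-7,5,3)
river: ρ → (3,7,-5)
river: ρ → (-5,3,5)
river: ρ → (5,7,-3)
river: ρ → (-3,5,7)
river: ρ → (7,9,-1)
river: ρ → (-1,9,7)
river: ρ → (7,5,-3)
river: ρ → (-3,7,5)
river: ρ → (5,3,-5)
ρ-cycle length = 14 (tail of 0 descent steps not counted)

14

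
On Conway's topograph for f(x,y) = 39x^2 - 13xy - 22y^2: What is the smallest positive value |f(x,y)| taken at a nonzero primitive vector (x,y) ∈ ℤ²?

descent: ρ → (-22,57,4)  [lands on river]
river: ρ → (4,55,-36)
river: ρ → (-36,17,23)
river: ρ → (23,29,-30)
river: ρ → (-30,31,22)
river: ρ → (22,57,-4)
river: ρ → (-4,55,36)
river: ρ → (36,17,-23)
river: ρ → (-23,29,30)
river: ρ → (30,31,-22)
closes: descent 1, river 10
min |a| on river = 4

4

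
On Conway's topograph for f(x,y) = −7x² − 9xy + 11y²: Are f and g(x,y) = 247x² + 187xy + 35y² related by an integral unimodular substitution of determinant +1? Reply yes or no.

D₁ = 389, D₂ = 389
river cycle of f (length 14): (11, 9, -7), (-7, 19, 1), (1, 19, -7), (-7, 9, 11), (11, 13, -5), (-5, 17, 5), (5, 13, -11), (-11, 9, 7), (7, 19, -1), (-1, 19, 7), … (4 more)
river cycle of g (length 14): (1, 19, -7), (-7, 9, 11), (11, 13, -5), (-5, 17, 5), (5, 13, -11), (-11, 9, 7), (7, 19, -1), (-1, 19, 7), (7, 9, -11), (-11, 13, 5), … (4 more)
cycles coincide ⇒ equivalent

yes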